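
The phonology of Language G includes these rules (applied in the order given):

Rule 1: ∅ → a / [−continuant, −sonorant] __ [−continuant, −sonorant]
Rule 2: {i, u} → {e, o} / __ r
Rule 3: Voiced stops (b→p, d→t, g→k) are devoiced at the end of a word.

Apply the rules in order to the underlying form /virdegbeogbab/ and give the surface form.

Rule 1 (stop-cluster a-epenthesis): /g/ and /b/ form a stop–stop cluster, so [a] is inserted between them. /g/ and /b/ form a stop–stop cluster, so [a] is inserted between them. /virdegbeogbab/ → virdegabeogabab.
Rule 2 (pre-rhotic lowering): /i/ is a high vowel immediately before /r/, so it lowers to [e]. /virdegabeogabab/ → verdegabeogabab.
Rule 3 (final devoicing): /b/ is a voiced stop in word-final position, so it devoices to [p]. /verdegabeogabab/ → verdegabeogabap.

verdegabeogabap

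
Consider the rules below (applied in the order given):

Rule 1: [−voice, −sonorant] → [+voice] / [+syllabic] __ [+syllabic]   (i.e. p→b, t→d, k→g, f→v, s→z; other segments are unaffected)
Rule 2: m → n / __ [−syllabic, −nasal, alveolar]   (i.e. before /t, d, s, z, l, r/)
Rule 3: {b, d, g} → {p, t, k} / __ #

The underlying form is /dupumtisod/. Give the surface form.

dubuntizot

Rule 1 (intervocalic voicing): /p/ is a voiceless obstruent between vowels /u/ and /u/, so it voices to [b]. /s/ is a voiceless obstruent between vowels /i/ and /o/, so it voices to [z]. /dupumtisod/ → dubumtizod.
Rule 2 (nasal place assimilation): /m/ precedes the alveolar consonant /t/, so it assimilates in place to [n]. /dubumtizod/ → dubuntizod.
Rule 3 (final devoicing): /d/ is a voiced stop in word-final position, so it devoices to [t]. /dubuntizod/ → dubuntizot.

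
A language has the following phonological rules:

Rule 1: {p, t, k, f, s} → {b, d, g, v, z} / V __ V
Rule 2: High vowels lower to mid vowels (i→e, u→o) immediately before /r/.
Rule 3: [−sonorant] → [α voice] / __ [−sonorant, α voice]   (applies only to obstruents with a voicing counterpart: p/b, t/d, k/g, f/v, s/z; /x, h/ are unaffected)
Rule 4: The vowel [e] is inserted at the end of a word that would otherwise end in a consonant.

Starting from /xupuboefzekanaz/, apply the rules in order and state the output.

Rule 1 (intervocalic voicing): /p/ is a voiceless obstruent between vowels /u/ and /u/, so it voices to [b]. /k/ is a voiceless obstruent between vowels /e/ and /a/, so it voices to [g]. /xupuboefzekanaz/ → xububoefzeganaz.
Rule 2 (pre-rhotic lowering): no segment meets the environment; /xububoefzeganaz/ is unchanged.
Rule 3 (regressive voicing assimilation): /f/ precedes the voiced obstruent /z/, so it voices to [v] by assimilation. /xububoefzeganaz/ → xububoevzeganaz.
Rule 4 (final e-epenthesis): the form ends in the consonant /z/, so [e] is inserted word-finally. /xububoevzeganaz/ → xububoevzeganaze.

xububoevzeganaze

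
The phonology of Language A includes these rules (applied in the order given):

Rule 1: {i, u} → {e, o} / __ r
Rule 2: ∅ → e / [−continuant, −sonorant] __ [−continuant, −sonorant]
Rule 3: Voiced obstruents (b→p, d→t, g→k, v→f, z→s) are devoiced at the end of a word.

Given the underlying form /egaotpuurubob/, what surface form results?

Rule 1 (pre-rhotic lowering): /u/ is a high vowel immediately before /r/, so it lowers to [o]. /egaotpuurubob/ → egaotpuorubob.
Rule 2 (stop-cluster e-epenthesis): /t/ and /p/ form a stop–stop cluster, so [e] is inserted between them. /egaotpuorubob/ → egaotepuorubob.
Rule 3 (final devoicing): /b/ is a voiced obstruent in word-final position, so it devoices to [p]. /egaotepuorubob/ → egaotepuorubop.

egaotepuorubop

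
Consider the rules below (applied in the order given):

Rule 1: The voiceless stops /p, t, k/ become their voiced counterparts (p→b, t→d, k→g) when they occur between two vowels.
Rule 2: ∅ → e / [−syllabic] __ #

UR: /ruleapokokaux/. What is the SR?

Rule 1 (intervocalic voicing): /p/ is a voiceless stop between vowels /a/ and /o/, so it voices to [b]. /k/ is a voiceless stop between vowels /o/ and /o/, so it voices to [g]. /k/ is a voiceless stop between vowels /o/ and /a/, so it voices to [g]. /ruleapokokaux/ → ruleabogogaux.
Rule 2 (final e-epenthesis): the form ends in the consonant /x/, so [e] is inserted word-finally. /ruleabogogaux/ → ruleabogogauxe.

ruleabogogauxe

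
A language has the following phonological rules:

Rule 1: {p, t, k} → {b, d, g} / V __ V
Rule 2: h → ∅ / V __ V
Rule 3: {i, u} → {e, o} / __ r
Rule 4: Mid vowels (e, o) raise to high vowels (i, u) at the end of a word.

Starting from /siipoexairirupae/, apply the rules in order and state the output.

Rule 1 (intervocalic voicing): /p/ is a voiceless stop between vowels /i/ and /o/, so it voices to [b]. /p/ is a voiceless stop between vowels /u/ and /a/, so it voices to [b]. /siipoexairirupae/ → siiboexairirubae.
Rule 2 (intervocalic h-deletion): no segment meets the environment; /siiboexairirubae/ is unchanged.
Rule 3 (pre-rhotic lowering): /i/ is a high vowel immediately before /r/, so it lowers to [e]. /i/ is a high vowel immediately before /r/, so it lowers to [e]. /siiboexairirubae/ → siiboexaererubae.
Rule 4 (final vowel raising): /e/ is a mid vowel in word-final position, so it raises to [i]. /siiboexaererubae/ → siiboexaererubai.

siiboexaererubai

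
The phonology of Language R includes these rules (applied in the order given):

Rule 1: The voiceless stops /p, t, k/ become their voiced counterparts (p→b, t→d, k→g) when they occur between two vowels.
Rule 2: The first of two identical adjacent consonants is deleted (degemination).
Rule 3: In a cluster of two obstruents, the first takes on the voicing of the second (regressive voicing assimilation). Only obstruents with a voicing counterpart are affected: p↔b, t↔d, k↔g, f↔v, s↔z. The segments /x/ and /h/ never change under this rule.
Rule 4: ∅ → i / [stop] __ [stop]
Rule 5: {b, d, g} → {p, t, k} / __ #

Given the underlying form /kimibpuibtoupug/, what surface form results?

Rule 1 (intervocalic voicing): /p/ is a voiceless stop between vowels /u/ and /u/, so it voices to [b]. /kimibpuibtoupug/ → kimibpuibtoubug.
Rule 2 (degemination): no segment meets the environment; /kimibpuibtoubug/ is unchanged.
Rule 3 (regressive voicing assimilation): /b/ precedes the voiceless obstruent /p/, so it devoices to [p] by assimilation. /b/ precedes the voiceless obstruent /t/, so it devoices to [p] by assimilation. /kimibpuibtoubug/ → kimippuiptoubug.
Rule 4 (stop-cluster i-epenthesis): /p/ and /p/ form a stop–stop cluster, so [i] is inserted between them. /p/ and /t/ form a stop–stop cluster, so [i] is inserted between them. /kimippuiptoubug/ → kimipipuipitoubug.
Rule 5 (final devoicing): /g/ is a voiced stop in word-final position, so it devoices to [k]. /kimipipuipitoubug/ → kimipipuipitoubuk.

kimipipuipitoubuk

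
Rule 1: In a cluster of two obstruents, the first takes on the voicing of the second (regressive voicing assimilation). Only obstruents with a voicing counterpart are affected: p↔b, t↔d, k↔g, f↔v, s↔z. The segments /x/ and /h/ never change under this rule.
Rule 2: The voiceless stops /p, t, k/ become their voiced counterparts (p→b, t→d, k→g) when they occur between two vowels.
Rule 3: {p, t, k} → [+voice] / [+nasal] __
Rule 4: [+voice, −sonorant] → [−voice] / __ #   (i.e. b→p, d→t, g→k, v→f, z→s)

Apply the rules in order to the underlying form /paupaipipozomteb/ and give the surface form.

Rule 1 (regressive voicing assimilation): no segment meets the environment; /paupaipipozomteb/ is unchanged.
Rule 2 (intervocalic voicing): /p/ is a voiceless stop between vowels /u/ and /a/, so it voices to [b]. /p/ is a voiceless stop between vowels /i/ and /i/, so it voices to [b]. /p/ is a voiceless stop between vowels /i/ and /o/, so it voices to [b]. /paupaipipozomteb/ → paubaibibozomteb.
Rule 3 (post-nasal voicing): /t/ is a voiceless stop immediately after the nasal /m/, so it voices to [d]. /paubaibibozomteb/ → paubaibibozomdeb.
Rule 4 (final devoicing): /b/ is a voiced obstruent in word-final position, so it devoices to [p]. /paubaibibozomdeb/ → paubaibibozomdep.

paubaibibozomdep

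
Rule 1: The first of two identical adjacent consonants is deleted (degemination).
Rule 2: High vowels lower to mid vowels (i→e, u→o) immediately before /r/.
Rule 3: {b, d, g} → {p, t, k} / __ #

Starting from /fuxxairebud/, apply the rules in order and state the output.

Rule 1 (degemination): /xx/ is a geminate; the first /x/ deletes. /fuxxairebud/ → fuxairebud.
Rule 2 (pre-rhotic lowering): /i/ is a high vowel immediately before /r/, so it lowers to [e]. /fuxairebud/ → fuxaerebud.
Rule 3 (final devoicing): /d/ is a voiced stop in word-final position, so it devoices to [t]. /fuxaerebud/ → fuxaerebut.

fuxaerebut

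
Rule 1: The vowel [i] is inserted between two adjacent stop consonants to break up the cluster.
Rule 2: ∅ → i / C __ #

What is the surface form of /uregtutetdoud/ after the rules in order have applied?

uregitutetidoudi

Rule 1 (stop-cluster i-epenthesis): /g/ and /t/ form a stop–stop cluster, so [i] is inserted between them. /t/ and /d/ form a stop–stop cluster, so [i] is inserted between them. /uregtutetdoud/ → uregitutetidoud.
Rule 2 (final i-epenthesis): the form ends in the consonant /d/, so [i] is inserted word-finally. /uregitutetidoud/ → uregitutetidoudi.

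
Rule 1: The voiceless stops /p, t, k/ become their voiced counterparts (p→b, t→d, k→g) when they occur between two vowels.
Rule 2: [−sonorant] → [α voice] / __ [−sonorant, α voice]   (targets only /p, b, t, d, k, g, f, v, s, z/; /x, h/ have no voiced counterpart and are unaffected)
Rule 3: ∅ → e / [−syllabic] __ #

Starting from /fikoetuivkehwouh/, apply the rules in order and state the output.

Rule 1 (intervocalic voicing): /k/ is a voiceless stop between vowels /i/ and /o/, so it voices to [g]. /t/ is a voiceless stop between vowels /e/ and /u/, so it voices to [d]. /fikoetuivkehwouh/ → figoeduivkehwouh.
Rule 2 (regressive voicing assimilation): /v/ precedes the voiceless obstruent /k/, so it devoices to [f] by assimilation. /figoeduivkehwouh/ → figoeduifkehwouh.
Rule 3 (final e-epenthesis): the form ends in the consonant /h/, so [e] is inserted word-finally. /figoeduifkehwouh/ → figoeduifkehwouhe.

figoeduifkehwouhe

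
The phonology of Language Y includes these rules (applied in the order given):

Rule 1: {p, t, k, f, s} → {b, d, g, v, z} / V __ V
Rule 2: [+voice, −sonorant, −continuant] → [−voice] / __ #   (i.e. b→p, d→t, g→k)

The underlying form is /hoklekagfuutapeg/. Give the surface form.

Rule 1 (intervocalic voicing): /k/ is a voiceless obstruent between vowels /e/ and /a/, so it voices to [g]. /t/ is a voiceless obstruent between vowels /u/ and /a/, so it voices to [d]. /p/ is a voiceless obstruent between vowels /a/ and /e/, so it voices to [b]. /hoklekagfuutapeg/ → hoklegagfuudabeg.
Rule 2 (final devoicing): /g/ is a voiced stop in word-final position, so it devoices to [k]. /hoklegagfuudabeg/ → hoklegagfuudabek.

hoklegagfuudabek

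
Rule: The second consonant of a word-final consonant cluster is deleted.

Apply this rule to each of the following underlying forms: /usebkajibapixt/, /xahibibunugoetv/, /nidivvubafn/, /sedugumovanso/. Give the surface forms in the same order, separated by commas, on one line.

/usebkajibapixt/: /t/ is the second consonant of a word-final cluster /xt/, so it deletes. → [usebkajibapix].
/xahibibunugoetv/: /v/ is the second consonant of a word-final cluster /tv/, so it deletes. → [xahibibunugoet].
/nidivvubafn/: /n/ is the second consonant of a word-final cluster /fn/, so it deletes. → [nidivvubaf].
/sedugumovanso/: the rule's environment is not met; surfaces unchanged as [sedugumovanso].

usebkajibapix, xahibibunugoet, nidivvubaf, sedugumovanso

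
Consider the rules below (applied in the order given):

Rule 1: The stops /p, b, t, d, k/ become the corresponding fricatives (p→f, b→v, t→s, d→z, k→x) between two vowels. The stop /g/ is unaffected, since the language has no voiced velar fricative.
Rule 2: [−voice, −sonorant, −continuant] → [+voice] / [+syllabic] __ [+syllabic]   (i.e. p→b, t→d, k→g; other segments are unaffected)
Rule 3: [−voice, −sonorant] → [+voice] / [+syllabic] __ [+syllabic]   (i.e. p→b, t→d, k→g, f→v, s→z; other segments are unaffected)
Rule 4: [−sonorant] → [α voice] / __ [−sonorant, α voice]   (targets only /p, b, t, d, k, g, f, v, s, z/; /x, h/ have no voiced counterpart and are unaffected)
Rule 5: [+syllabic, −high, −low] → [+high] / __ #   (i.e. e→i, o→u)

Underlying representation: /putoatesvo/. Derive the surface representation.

Rule 1 (intervocalic spirantization): /t/ is a stop between vowels /u/ and /o/, so it spirantizes to the fricative [s]. /t/ is a stop between vowels /a/ and /e/, so it spirantizes to the fricative [s]. /putoatesvo/ → pusoasesvo.
Rule 2 (intervocalic voicing): no segment meets the environment; /pusoasesvo/ is unchanged.
Rule 3 (intervocalic voicing): /s/ is a voiceless obstruent between vowels /u/ and /o/, so it voices to [z]. /s/ is a voiceless obstruent between vowels /a/ and /e/, so it voices to [z]. /pusoasesvo/ → puzoazesvo.
Rule 4 (regressive voicing assimilation): /s/ precedes the voiced obstruent /v/, so it voices to [z] by assimilation. /puzoazesvo/ → puzoazezvo.
Rule 5 (final vowel raising): /o/ is a mid vowel in word-final position, so it raises to [u]. /puzoazezvo/ → puzoazezvu.

puzoazezvu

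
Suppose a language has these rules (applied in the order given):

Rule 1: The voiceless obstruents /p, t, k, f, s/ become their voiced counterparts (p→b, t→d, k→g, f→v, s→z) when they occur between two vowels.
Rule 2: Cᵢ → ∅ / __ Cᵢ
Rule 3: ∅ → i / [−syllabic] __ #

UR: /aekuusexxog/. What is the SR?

Rule 1 (intervocalic voicing): /k/ is a voiceless obstruent between vowels /e/ and /u/, so it voices to [g]. /s/ is a voiceless obstruent between vowels /u/ and /e/, so it voices to [z]. /aekuusexxog/ → aeguuzexxog.
Rule 2 (degemination): /xx/ is a geminate; the first /x/ deletes. /aeguuzexxog/ → aeguuzexog.
Rule 3 (final i-epenthesis): the form ends in the consonant /g/, so [i] is inserted word-finally. /aeguuzexog/ → aeguuzexogi.

aeguuzexogi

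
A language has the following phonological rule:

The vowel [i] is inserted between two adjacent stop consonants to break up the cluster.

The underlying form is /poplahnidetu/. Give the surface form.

No segment of /poplahnidetu/ meets the structural description of the rule, so the form surfaces unchanged.

poplahnidetu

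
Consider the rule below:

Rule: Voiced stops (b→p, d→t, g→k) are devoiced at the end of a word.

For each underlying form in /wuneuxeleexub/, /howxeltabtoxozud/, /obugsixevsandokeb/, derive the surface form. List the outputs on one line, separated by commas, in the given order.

/wuneuxeleexub/: /b/ is a voiced stop in word-final position, so it devoices to [p]. → [wuneuxeleexup].
/howxeltabtoxozud/: /d/ is a voiced stop in word-final position, so it devoices to [t]. → [howxeltabtoxozut].
/obugsixevsandokeb/: /b/ is a voiced stop in word-final position, so it devoices to [p]. → [obugsixevsandokep].

wuneuxeleexup, howxeltabtoxozut, obugsixevsandokep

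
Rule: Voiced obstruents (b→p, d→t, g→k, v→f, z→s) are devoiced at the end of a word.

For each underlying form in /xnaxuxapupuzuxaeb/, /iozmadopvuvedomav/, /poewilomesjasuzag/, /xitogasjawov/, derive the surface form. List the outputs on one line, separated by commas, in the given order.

/xnaxuxapupuzuxaeb/: /b/ is a voiced obstruent in word-final position, so it devoices to [p]. → [xnaxuxapupuzuxaep].
/iozmadopvuvedomav/: /v/ is a voiced obstruent in word-final position, so it devoices to [f]. → [iozmadopvuvedomaf].
/poewilomesjasuzag/: /g/ is a voiced obstruent in word-final position, so it devoices to [k]. → [poewilomesjasuzak].
/xitogasjawov/: /v/ is a voiced obstruent in word-final position, so it devoices to [f]. → [xitogasjawof].

xnaxuxapupuzuxaep, iozmadopvuvedomaf, poewilomesjasuzak, xitogasjawof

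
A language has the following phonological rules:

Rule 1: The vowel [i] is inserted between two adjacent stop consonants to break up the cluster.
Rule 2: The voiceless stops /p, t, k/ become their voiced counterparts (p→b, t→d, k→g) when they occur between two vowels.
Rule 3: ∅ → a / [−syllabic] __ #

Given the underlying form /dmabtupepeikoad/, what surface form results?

dmabidubebeigoada

Rule 1 (stop-cluster i-epenthesis): /b/ and /t/ form a stop–stop cluster, so [i] is inserted between them. /dmabtupepeikoad/ → dmabitupepeikoad.
Rule 2 (intervocalic voicing): /t/ is a voiceless stop between vowels /i/ and /u/, so it voices to [d]. /p/ is a voiceless stop between vowels /u/ and /e/, so it voices to [b]. /p/ is a voiceless stop between vowels /e/ and /e/, so it voices to [b]. /k/ is a voiceless stop between vowels /i/ and /o/, so it voices to [g]. /dmabitupepeikoad/ → dmabidubebeigoad.
Rule 3 (final a-epenthesis): the form ends in the consonant /d/, so [a] is inserted word-finally. /dmabidubebeigoad/ → dmabidubebeigoada.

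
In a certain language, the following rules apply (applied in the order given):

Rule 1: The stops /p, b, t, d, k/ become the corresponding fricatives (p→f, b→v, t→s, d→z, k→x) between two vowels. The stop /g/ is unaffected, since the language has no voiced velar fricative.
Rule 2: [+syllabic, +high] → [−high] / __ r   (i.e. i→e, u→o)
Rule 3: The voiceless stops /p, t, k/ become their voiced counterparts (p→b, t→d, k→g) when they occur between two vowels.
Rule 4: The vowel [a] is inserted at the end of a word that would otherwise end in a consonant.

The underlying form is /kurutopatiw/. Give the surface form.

Rule 1 (intervocalic spirantization): /t/ is a stop between vowels /u/ and /o/, so it spirantizes to the fricative [s]. /p/ is a stop between vowels /o/ and /a/, so it spirantizes to the fricative [f]. /t/ is a stop between vowels /a/ and /i/, so it spirantizes to the fricative [s]. /kurutopatiw/ → kurusofasiw.
Rule 2 (pre-rhotic lowering): /u/ is a high vowel immediately before /r/, so it lowers to [o]. /kurusofasiw/ → korusofasiw.
Rule 3 (intervocalic voicing): no segment meets the environment; /korusofasiw/ is unchanged.
Rule 4 (final a-epenthesis): the form ends in the consonant /w/, so [a] is inserted word-finally. /korusofasiw/ → korusofasiwa.

korusofasiwa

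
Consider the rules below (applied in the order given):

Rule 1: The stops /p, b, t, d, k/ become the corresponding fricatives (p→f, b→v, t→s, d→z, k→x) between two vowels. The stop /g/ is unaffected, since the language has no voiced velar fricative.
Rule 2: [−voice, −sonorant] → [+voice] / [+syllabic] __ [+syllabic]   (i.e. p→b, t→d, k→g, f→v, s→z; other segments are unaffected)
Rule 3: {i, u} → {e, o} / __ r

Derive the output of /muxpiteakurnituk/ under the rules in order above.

muxpizeaxornizuk

Rule 1 (intervocalic spirantization): /t/ is a stop between vowels /i/ and /e/, so it spirantizes to the fricative [s]. /k/ is a stop between vowels /a/ and /u/, so it spirantizes to the fricative [x]. /t/ is a stop between vowels /i/ and /u/, so it spirantizes to the fricative [s]. /muxpiteakurnituk/ → muxpiseaxurnisuk.
Rule 2 (intervocalic voicing): /s/ is a voiceless obstruent between vowels /i/ and /e/, so it voices to [z]. /s/ is a voiceless obstruent between vowels /i/ and /u/, so it voices to [z]. /muxpiseaxurnisuk/ → muxpizeaxurnizuk.
Rule 3 (pre-rhotic lowering): /u/ is a high vowel immediately before /r/, so it lowers to [o]. /muxpizeaxurnizuk/ → muxpizeaxornizuk.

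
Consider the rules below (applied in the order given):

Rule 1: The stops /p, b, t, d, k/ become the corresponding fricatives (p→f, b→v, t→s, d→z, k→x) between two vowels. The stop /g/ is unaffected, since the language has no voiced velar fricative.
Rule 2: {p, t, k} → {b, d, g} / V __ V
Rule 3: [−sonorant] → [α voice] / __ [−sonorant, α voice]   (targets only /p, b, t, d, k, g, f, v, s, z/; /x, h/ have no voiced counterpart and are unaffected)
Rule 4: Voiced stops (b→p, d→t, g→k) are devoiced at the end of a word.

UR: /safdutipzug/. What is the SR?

savdusibzuk

Rule 1 (intervocalic spirantization): /t/ is a stop between vowels /u/ and /i/, so it spirantizes to the fricative [s]. /safdutipzug/ → safdusipzug.
Rule 2 (intervocalic voicing): no segment meets the environment; /safdusipzug/ is unchanged.
Rule 3 (regressive voicing assimilation): /f/ precedes the voiced obstruent /d/, so it voices to [v] by assimilation. /p/ precedes the voiced obstruent /z/, so it voices to [b] by assimilation. /safdusipzug/ → savdusibzug.
Rule 4 (final devoicing): /g/ is a voiced stop in word-final position, so it devoices to [k]. /savdusibzug/ → savdusibzuk.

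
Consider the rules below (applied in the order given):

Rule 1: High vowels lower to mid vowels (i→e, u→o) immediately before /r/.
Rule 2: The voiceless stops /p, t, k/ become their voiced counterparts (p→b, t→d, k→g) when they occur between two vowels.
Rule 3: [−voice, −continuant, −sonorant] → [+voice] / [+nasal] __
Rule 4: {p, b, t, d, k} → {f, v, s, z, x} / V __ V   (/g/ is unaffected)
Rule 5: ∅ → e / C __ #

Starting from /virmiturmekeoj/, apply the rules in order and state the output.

vermizormegeoje

Rule 1 (pre-rhotic lowering): /i/ is a high vowel immediately before /r/, so it lowers to [e]. /u/ is a high vowel immediately before /r/, so it lowers to [o]. /virmiturmekeoj/ → vermitormekeoj.
Rule 2 (intervocalic voicing): /t/ is a voiceless stop between vowels /i/ and /o/, so it voices to [d]. /k/ is a voiceless stop between vowels /e/ and /e/, so it voices to [g]. /vermitormekeoj/ → vermidormegeoj.
Rule 3 (post-nasal voicing): no segment meets the environment; /vermidormegeoj/ is unchanged.
Rule 4 (intervocalic spirantization): /d/ is a stop between vowels /i/ and /o/, so it spirantizes to the fricative [z]. /vermidormegeoj/ → vermizormegeoj.
Rule 5 (final e-epenthesis): the form ends in the consonant /j/, so [e] is inserted word-finally. /vermizormegeoj/ → vermizormegeoje.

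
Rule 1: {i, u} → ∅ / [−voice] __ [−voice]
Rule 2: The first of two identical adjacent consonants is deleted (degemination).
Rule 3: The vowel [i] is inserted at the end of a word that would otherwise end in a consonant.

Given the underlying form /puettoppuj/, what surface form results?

puetopuji

Rule 1 (high vowel syncope): no segment meets the environment; /puettoppuj/ is unchanged.
Rule 2 (degemination): /tt/ is a geminate; the first /t/ deletes. /pp/ is a geminate; the first /p/ deletes. /puettoppuj/ → puetopuj.
Rule 3 (final i-epenthesis): the form ends in the consonant /j/, so [i] is inserted word-finally. /puetopuj/ → puetopuji.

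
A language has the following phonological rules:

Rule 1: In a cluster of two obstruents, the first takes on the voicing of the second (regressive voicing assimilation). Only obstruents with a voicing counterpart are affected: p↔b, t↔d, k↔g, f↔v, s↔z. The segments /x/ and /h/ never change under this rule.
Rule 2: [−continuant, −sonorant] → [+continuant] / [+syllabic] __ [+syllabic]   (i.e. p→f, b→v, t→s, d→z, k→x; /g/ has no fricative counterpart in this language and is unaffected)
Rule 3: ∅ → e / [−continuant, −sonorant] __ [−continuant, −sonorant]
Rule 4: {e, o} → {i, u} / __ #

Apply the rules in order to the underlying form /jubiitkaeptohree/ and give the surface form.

juviitekaepetohrei

Rule 1 (regressive voicing assimilation): no segment meets the environment; /jubiitkaeptohree/ is unchanged.
Rule 2 (intervocalic spirantization): /b/ is a stop between vowels /u/ and /i/, so it spirantizes to the fricative [v]. /jubiitkaeptohree/ → juviitkaeptohree.
Rule 3 (stop-cluster e-epenthesis): /t/ and /k/ form a stop–stop cluster, so [e] is inserted between them. /p/ and /t/ form a stop–stop cluster, so [e] is inserted between them. /juviitkaeptohree/ → juviitekaepetohree.
Rule 4 (final vowel raising): /e/ is a mid vowel in word-final position, so it raises to [i]. /juviitekaepetohree/ → juviitekaepetohrei.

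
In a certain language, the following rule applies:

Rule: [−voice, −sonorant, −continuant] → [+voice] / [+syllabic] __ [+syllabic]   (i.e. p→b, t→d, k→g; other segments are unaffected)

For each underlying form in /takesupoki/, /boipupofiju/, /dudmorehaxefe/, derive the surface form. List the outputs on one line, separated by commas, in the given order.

/takesupoki/: /k/ is a voiceless stop between vowels /a/ and /e/, so it voices to [g]. /p/ is a voiceless stop between vowels /u/ and /o/, so it voices to [b]. /k/ is a voiceless stop between vowels /o/ and /i/, so it voices to [g]. → [tagesubogi].
/boipupofiju/: /p/ is a voiceless stop between vowels /i/ and /u/, so it voices to [b]. /p/ is a voiceless stop between vowels /u/ and /o/, so it voices to [b]. → [boibubofiju].
/dudmorehaxefe/: the rule's environment is not met; surfaces unchanged as [dudmorehaxefe].

tagesubogi, boibubofiju, dudmorehaxefe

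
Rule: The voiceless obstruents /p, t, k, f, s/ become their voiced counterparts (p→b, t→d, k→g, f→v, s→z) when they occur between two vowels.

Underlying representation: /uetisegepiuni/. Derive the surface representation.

uedizegebiuni

/t/ is a voiceless obstruent between vowels /e/ and /i/, so it voices to [d].
/s/ is a voiceless obstruent between vowels /i/ and /e/, so it voices to [z].
/p/ is a voiceless obstruent between vowels /e/ and /i/, so it voices to [b].
Surface form: [uedizegebiuni].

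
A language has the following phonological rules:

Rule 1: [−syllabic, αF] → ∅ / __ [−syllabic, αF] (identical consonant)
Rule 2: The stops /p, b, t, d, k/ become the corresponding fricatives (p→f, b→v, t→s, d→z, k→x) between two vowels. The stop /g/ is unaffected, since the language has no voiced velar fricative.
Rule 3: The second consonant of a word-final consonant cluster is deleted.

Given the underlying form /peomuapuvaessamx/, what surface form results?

Rule 1 (degemination): /ss/ is a geminate; the first /s/ deletes. /peomuapuvaessamx/ → peomuapuvaesamx.
Rule 2 (intervocalic spirantization): /p/ is a stop between vowels /a/ and /u/, so it spirantizes to the fricative [f]. /peomuapuvaesamx/ → peomuafuvaesamx.
Rule 3 (final cluster simplification): /x/ is the second consonant of a word-final cluster /mx/, so it deletes. /peomuafuvaesamx/ → peomuafuvaesam.

peomuafuvaesam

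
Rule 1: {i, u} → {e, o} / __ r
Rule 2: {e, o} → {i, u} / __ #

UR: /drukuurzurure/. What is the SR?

drukuorzorori

Rule 1 (pre-rhotic lowering): /u/ is a high vowel immediately before /r/, so it lowers to [o]. /u/ is a high vowel immediately before /r/, so it lowers to [o]. /u/ is a high vowel immediately before /r/, so it lowers to [o]. /drukuurzurure/ → drukuorzorore.
Rule 2 (final vowel raising): /e/ is a mid vowel in word-final position, so it raises to [i]. /drukuorzorore/ → drukuorzorori.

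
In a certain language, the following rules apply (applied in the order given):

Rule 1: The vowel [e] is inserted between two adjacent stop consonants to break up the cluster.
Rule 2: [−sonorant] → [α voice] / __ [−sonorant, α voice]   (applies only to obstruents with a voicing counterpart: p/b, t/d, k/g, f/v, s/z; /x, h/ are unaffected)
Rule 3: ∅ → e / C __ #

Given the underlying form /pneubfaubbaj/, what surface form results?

Rule 1 (stop-cluster e-epenthesis): /b/ and /b/ form a stop–stop cluster, so [e] is inserted between them. /pneubfaubbaj/ → pneubfaubebaj.
Rule 2 (regressive voicing assimilation): /b/ precedes the voiceless obstruent /f/, so it devoices to [p] by assimilation. /pneubfaubebaj/ → pneupfaubebaj.
Rule 3 (final e-epenthesis): the form ends in the consonant /j/, so [e] is inserted word-finally. /pneupfaubebaj/ → pneupfaubebaje.

pneupfaubebaje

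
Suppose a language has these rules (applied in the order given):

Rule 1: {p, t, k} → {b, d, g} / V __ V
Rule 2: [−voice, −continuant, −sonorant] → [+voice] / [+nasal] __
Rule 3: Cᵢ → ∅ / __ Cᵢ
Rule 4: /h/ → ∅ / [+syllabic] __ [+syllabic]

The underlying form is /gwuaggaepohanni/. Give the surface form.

gwuagaeboani

Rule 1 (intervocalic voicing): /p/ is a voiceless stop between vowels /e/ and /o/, so it voices to [b]. /gwuaggaepohanni/ → gwuaggaebohanni.
Rule 2 (post-nasal voicing): no segment meets the environment; /gwuaggaebohanni/ is unchanged.
Rule 3 (degemination): /gg/ is a geminate; the first /g/ deletes. /nn/ is a geminate; the first /n/ deletes. /gwuaggaebohanni/ → gwuagaebohani.
Rule 4 (intervocalic h-deletion): /h/ occurs between vowels /o/ and /a/, so it deletes. /gwuagaebohani/ → gwuagaeboani.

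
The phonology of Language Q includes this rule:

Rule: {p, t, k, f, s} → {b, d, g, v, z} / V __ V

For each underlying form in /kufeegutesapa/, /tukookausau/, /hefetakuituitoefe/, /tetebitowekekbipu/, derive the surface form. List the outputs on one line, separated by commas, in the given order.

/kufeegutesapa/: /f/ is a voiceless obstruent between vowels /u/ and /e/, so it voices to [v]. /t/ is a voiceless obstruent between vowels /u/ and /e/, so it voices to [d]. /s/ is a voiceless obstruent between vowels /e/ and /a/, so it voices to [z]. /p/ is a voiceless obstruent between vowels /a/ and /a/, so it voices to [b]. → [kuveegudezaba].
/tukookausau/: /k/ is a voiceless obstruent between vowels /u/ and /o/, so it voices to [g]. /k/ is a voiceless obstruent between vowels /o/ and /a/, so it voices to [g]. /s/ is a voiceless obstruent between vowels /u/ and /a/, so it voices to [z]. → [tugoogauzau].
/hefetakuituitoefe/: /f/ is a voiceless obstruent between vowels /e/ and /e/, so it voices to [v]. /t/ is a voiceless obstruent between vowels /e/ and /a/, so it voices to [d]. /k/ is a voiceless obstruent between vowels /a/ and /u/, so it voices to [g]. /t/ is a voiceless obstruent between vowels /i/ and /u/, so it voices to [d]. /t/ is a voiceless obstruent between vowels /i/ and /o/, so it voices to [d]. /f/ is a voiceless obstruent between vowels /e/ and /e/, so it voices to [v]. → [hevedaguiduidoeve].
/tetebitowekekbipu/: /t/ is a voiceless obstruent between vowels /e/ and /e/, so it voices to [d]. /t/ is a voiceless obstruent between vowels /i/ and /o/, so it voices to [d]. /k/ is a voiceless obstruent between vowels /e/ and /e/, so it voices to [g]. /p/ is a voiceless obstruent between vowels /i/ and /u/, so it voices to [b]. → [tedebidowegekbibu].

kuveegudezaba, tugoogauzau, hevedaguiduidoeve, tedebidowegekbibu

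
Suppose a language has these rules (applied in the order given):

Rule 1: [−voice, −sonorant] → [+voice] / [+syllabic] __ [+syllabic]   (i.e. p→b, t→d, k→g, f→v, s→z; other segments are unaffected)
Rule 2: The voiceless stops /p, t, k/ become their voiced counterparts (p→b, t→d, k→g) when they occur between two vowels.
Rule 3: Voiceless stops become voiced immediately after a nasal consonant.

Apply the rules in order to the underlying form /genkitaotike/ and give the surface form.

Rule 1 (intervocalic voicing): /t/ is a voiceless obstruent between vowels /i/ and /a/, so it voices to [d]. /t/ is a voiceless obstruent between vowels /o/ and /i/, so it voices to [d]. /k/ is a voiceless obstruent between vowels /i/ and /e/, so it voices to [g]. /genkitaotike/ → genkidaodige.
Rule 2 (intervocalic voicing): no segment meets the environment; /genkidaodige/ is unchanged.
Rule 3 (post-nasal voicing): /k/ is a voiceless stop immediately after the nasal /n/, so it voices to [g]. /genkidaodige/ → gengidaodige.

gengidaodige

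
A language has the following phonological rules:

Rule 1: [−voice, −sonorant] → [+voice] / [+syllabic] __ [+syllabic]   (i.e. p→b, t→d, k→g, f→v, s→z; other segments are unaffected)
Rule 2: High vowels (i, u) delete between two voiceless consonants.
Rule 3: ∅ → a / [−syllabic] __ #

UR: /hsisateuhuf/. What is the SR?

hsizadeuhfa

Rule 1 (intervocalic voicing): /s/ is a voiceless obstruent between vowels /i/ and /a/, so it voices to [z]. /t/ is a voiceless obstruent between vowels /a/ and /e/, so it voices to [d]. /hsisateuhuf/ → hsizadeuhuf.
Rule 2 (high vowel syncope): /u/ is a high vowel flanked by voiceless consonants /h/ and /f/, so it deletes. /hsizadeuhuf/ → hsizadeuhf.
Rule 3 (final a-epenthesis): the form ends in the consonant /f/, so [a] is inserted word-finally. /hsizadeuhf/ → hsizadeuhfa.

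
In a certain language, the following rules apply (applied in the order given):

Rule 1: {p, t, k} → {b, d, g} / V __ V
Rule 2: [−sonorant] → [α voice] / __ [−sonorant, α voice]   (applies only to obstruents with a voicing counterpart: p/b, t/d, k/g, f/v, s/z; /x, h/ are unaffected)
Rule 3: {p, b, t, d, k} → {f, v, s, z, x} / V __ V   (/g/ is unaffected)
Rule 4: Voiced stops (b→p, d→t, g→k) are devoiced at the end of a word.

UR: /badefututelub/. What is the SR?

Rule 1 (intervocalic voicing): /t/ is a voiceless stop between vowels /u/ and /u/, so it voices to [d]. /t/ is a voiceless stop between vowels /u/ and /e/, so it voices to [d]. /badefututelub/ → badefududelub.
Rule 2 (regressive voicing assimilation): no segment meets the environment; /badefududelub/ is unchanged.
Rule 3 (intervocalic spirantization): /d/ is a stop between vowels /a/ and /e/, so it spirantizes to the fricative [z]. /d/ is a stop between vowels /u/ and /u/, so it spirantizes to the fricative [z]. /d/ is a stop between vowels /u/ and /e/, so it spirantizes to the fricative [z]. /badefududelub/ → bazefuzuzelub.
Rule 4 (final devoicing): /b/ is a voiced stop in word-final position, so it devoices to [p]. /bazefuzuzelub/ → bazefuzuzelup.

bazefuzuzelup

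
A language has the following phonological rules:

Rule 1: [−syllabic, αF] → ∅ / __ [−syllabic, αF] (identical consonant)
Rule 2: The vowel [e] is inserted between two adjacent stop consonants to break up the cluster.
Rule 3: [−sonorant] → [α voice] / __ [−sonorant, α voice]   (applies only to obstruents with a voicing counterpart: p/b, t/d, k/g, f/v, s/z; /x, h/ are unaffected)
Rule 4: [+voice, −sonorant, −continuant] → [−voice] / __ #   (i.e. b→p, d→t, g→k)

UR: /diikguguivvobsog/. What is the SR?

diikeguguivopsok

Rule 1 (degemination): /vv/ is a geminate; the first /v/ deletes. /diikguguivvobsog/ → diikguguivobsog.
Rule 2 (stop-cluster e-epenthesis): /k/ and /g/ form a stop–stop cluster, so [e] is inserted between them. /diikguguivobsog/ → diikeguguivobsog.
Rule 3 (regressive voicing assimilation): /b/ precedes the voiceless obstruent /s/, so it devoices to [p] by assimilation. /diikeguguivobsog/ → diikeguguivopsog.
Rule 4 (final devoicing): /g/ is a voiced stop in word-final position, so it devoices to [k]. /diikeguguivopsog/ → diikeguguivopsok.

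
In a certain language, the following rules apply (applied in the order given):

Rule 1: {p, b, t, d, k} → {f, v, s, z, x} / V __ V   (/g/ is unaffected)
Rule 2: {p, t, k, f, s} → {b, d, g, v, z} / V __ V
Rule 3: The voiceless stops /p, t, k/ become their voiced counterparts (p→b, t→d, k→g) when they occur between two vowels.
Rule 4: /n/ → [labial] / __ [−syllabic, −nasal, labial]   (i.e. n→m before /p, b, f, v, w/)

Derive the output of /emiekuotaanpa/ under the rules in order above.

Rule 1 (intervocalic spirantization): /k/ is a stop between vowels /e/ and /u/, so it spirantizes to the fricative [x]. /t/ is a stop between vowels /o/ and /a/, so it spirantizes to the fricative [s]. /emiekuotaanpa/ → emiexuosaanpa.
Rule 2 (intervocalic voicing): /s/ is a voiceless obstruent between vowels /o/ and /a/, so it voices to [z]. /emiexuosaanpa/ → emiexuozaanpa.
Rule 3 (intervocalic voicing): no segment meets the environment; /emiexuozaanpa/ is unchanged.
Rule 4 (nasal place assimilation): /n/ precedes the labial consonant /p/, so it assimilates in place to [m]. /emiexuozaanpa/ → emiexuozaampa.

emiexuozaampa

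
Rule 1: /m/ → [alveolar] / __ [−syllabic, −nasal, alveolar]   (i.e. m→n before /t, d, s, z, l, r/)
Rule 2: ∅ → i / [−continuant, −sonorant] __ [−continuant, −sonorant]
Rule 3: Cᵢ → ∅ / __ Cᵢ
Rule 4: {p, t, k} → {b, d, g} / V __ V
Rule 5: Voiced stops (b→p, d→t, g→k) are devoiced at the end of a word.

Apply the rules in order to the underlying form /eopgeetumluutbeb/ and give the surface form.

Rule 1 (nasal place assimilation): /m/ precedes the alveolar consonant /l/, so it assimilates in place to [n]. /eopgeetumluutbeb/ → eopgeetunluutbeb.
Rule 2 (stop-cluster i-epenthesis): /p/ and /g/ form a stop–stop cluster, so [i] is inserted between them. /t/ and /b/ form a stop–stop cluster, so [i] is inserted between them. /eopgeetunluutbeb/ → eopigeetunluutibeb.
Rule 3 (degemination): no segment meets the environment; /eopigeetunluutibeb/ is unchanged.
Rule 4 (intervocalic voicing): /p/ is a voiceless stop between vowels /o/ and /i/, so it voices to [b]. /t/ is a voiceless stop between vowels /e/ and /u/, so it voices to [d]. /t/ is a voiceless stop between vowels /u/ and /i/, so it voices to [d]. /eopigeetunluutibeb/ → eobigeedunluudibeb.
Rule 5 (final devoicing): /b/ is a voiced stop in word-final position, so it devoices to [p]. /eobigeedunluudibeb/ → eobigeedunluudibep.

eobigeedunluudibep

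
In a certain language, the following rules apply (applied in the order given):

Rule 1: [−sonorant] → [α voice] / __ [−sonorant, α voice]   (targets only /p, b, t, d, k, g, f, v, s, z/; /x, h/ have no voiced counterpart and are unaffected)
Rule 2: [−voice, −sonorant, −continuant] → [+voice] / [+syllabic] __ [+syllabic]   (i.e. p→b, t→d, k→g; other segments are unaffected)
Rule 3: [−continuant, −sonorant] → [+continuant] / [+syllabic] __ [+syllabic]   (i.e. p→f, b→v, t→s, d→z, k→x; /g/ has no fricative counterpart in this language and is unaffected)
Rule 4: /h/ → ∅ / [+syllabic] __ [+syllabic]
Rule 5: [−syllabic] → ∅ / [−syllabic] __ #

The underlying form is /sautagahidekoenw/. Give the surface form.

Rule 1 (regressive voicing assimilation): no segment meets the environment; /sautagahidekoenw/ is unchanged.
Rule 2 (intervocalic voicing): /t/ is a voiceless stop between vowels /u/ and /a/, so it voices to [d]. /k/ is a voiceless stop between vowels /e/ and /o/, so it voices to [g]. /sautagahidekoenw/ → saudagahidegoenw.
Rule 3 (intervocalic spirantization): /d/ is a stop between vowels /u/ and /a/, so it spirantizes to the fricative [z]. /d/ is a stop between vowels /i/ and /e/, so it spirantizes to the fricative [z]. /saudagahidegoenw/ → sauzagahizegoenw.
Rule 4 (intervocalic h-deletion): /h/ occurs between vowels /a/ and /i/, so it deletes. /sauzagahizegoenw/ → sauzagaizegoenw.
Rule 5 (final cluster simplification): /w/ is the second consonant of a word-final cluster /nw/, so it deletes. /sauzagaizegoenw/ → sauzagaizegoen.

sauzagaizegoen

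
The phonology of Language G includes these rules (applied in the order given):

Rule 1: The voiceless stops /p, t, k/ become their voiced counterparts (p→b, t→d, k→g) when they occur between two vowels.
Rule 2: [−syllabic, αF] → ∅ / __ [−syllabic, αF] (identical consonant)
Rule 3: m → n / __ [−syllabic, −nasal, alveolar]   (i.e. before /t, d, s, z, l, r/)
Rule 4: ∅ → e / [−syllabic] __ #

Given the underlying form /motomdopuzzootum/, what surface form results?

Rule 1 (intervocalic voicing): /t/ is a voiceless stop between vowels /o/ and /o/, so it voices to [d]. /p/ is a voiceless stop between vowels /o/ and /u/, so it voices to [b]. /t/ is a voiceless stop between vowels /o/ and /u/, so it voices to [d]. /motomdopuzzootum/ → modomdobuzzoodum.
Rule 2 (degemination): /zz/ is a geminate; the first /z/ deletes. /modomdobuzzoodum/ → modomdobuzoodum.
Rule 3 (nasal place assimilation): /m/ precedes the alveolar consonant /d/, so it assimilates in place to [n]. /modomdobuzoodum/ → modondobuzoodum.
Rule 4 (final e-epenthesis): the form ends in the consonant /m/, so [e] is inserted word-finally. /modondobuzoodum/ → modondobuzoodume.

modondobuzoodume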